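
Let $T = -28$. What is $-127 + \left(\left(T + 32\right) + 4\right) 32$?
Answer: $129$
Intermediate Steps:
$-127 + \left(\left(T + 32\right) + 4\right) 32 = -127 + \left(\left(-28 + 32\right) + 4\right) 32 = -127 + \left(4 + 4\right) 32 = -127 + 8 \cdot 32 = -127 + 256 = 129$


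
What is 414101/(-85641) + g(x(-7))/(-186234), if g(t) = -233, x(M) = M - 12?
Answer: -8566636809/1772140666 ≈ -4.8341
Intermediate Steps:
x(M) = -12 + M
414101/(-85641) + g(x(-7))/(-186234) = 414101/(-85641) - 233/(-186234) = 414101*(-1/85641) - 233*(-1/186234) = -414101/85641 + 233/186234 = -8566636809/1772140666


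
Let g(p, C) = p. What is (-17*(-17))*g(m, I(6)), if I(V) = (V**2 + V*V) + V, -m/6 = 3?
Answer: -5202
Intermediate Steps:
m = -18 (m = -6*3 = -18)
I(V) = V + 2*V**2 (I(V) = (V**2 + V**2) + V = 2*V**2 + V = V + 2*V**2)
(-17*(-17))*g(m, I(6)) = -17*(-17)*(-18) = 289*(-18) = -5202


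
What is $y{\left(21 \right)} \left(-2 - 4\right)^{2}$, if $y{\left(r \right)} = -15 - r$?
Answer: $-1296$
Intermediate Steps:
$y{\left(21 \right)} \left(-2 - 4\right)^{2} = \left(-15 - 21\right) \left(-2 - 4\right)^{2} = \left(-15 - 21\right) \left(-6\right)^{2} = \left(-36\right) 36 = -1296$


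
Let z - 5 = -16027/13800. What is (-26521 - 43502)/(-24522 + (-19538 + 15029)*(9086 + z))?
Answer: 107368600/62882926673 ≈ 0.0017074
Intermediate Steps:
z = 52973/13800 (z = 5 - 16027/13800 = 52973/13800 ≈ 3.8386)
(-26521 - 43502)/(-24522 + (-19538 + 15029)*(9086 + z)) = (-26521 - 43502)/(-24522 + (-19538 + 15029)*(9086 + 52973/13800)) = -70023/(-24522 - 4509*125439773/13800) = -70023/(-24522 - 188535978819/4600) = -70023/(-188648780019/4600) = -70023*(-4600/188648780019) = 107368600/62882926673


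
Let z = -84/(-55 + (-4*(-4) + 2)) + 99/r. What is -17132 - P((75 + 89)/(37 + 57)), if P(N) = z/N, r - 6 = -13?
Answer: -8870851/518 ≈ -17125.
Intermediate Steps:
r = -7 (r = 6 - 13 = -7)
z = -3075/259 (z = -84/(-55 + (-4*(-4) + 2)) + 99/(-7) = -84/(-55 + (16 + 2)) + 99*(-1/7) = -84/(-55 + 18) - 99/7 = -84/(-37) - 99/7 = -84*(-1/37) - 99/7 = 84/37 - 99/7 = -3075/259 ≈ -11.873)
P(N) = -3075/(259*N)
-17132 - P((75 + 89)/(37 + 57)) = -17132 - (-3075)/(259*((75 + 89)/(37 + 57))) = -17132 - (-3075)/(259*(164/94)) = -17132 - (-3075)/(259*(164*(1/94))) = -17132 - (-3075)/(259*82/47) = -17132 - (-3075)*47/(259*82) = -17132 - 1*(-3525/518) = -17132 + 3525/518 = -8870851/518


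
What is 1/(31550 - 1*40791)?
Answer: -1/9241 ≈ -0.00010821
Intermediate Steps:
1/(31550 - 1*40791) = 1/(31550 - 40791) = 1/(-9241) = -1/9241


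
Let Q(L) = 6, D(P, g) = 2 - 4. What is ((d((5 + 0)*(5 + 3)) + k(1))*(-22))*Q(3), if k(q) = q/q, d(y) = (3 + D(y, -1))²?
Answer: -264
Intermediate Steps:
D(P, g) = -2
d(y) = 1 (d(y) = (3 - 2)² = 1² = 1)
k(q) = 1
((d((5 + 0)*(5 + 3)) + k(1))*(-22))*Q(3) = ((1 + 1)*(-22))*6 = (2*(-22))*6 = -44*6 = -264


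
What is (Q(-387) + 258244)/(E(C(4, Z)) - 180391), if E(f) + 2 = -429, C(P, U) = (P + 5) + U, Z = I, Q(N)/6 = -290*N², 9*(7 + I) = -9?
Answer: 130169908/90411 ≈ 1439.8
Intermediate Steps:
I = -8 (I = -7 + (⅑)*(-9) = -7 - 1 = -8)
Q(N) = -1740*N² (Q(N) = 6*(-290*N²) = -1740*N²)
Z = -8
C(P, U) = 5 + P + U (C(P, U) = (5 + P) + U = 5 + P + U)
E(f) = -431 (E(f) = -2 - 429 = -431)
(Q(-387) + 258244)/(E(C(4, Z)) - 180391) = (-1740*(-387)² + 258244)/(-431 - 180391) = (-1740*149769 + 258244)/(-180822) = (-260598060 + 258244)*(-1/180822) = -260339816*(-1/180822) = 130169908/90411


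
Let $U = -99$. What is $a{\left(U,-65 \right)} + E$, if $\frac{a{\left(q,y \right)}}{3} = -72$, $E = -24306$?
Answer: $-24522$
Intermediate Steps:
$a{\left(q,y \right)} = -216$ ($a{\left(q,y \right)} = 3 \left(-72\right) = -216$)
$a{\left(U,-65 \right)} + E = -216 - 24306 = -24522$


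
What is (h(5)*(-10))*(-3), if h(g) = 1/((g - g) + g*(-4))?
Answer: -3/2 ≈ -1.5000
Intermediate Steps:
h(g) = -1/(4*g) (h(g) = 1/(0 - 4*g) = 1/(-4*g) = -1/(4*g))
(h(5)*(-10))*(-3) = (-¼/5*(-10))*(-3) = (-¼*⅕*(-10))*(-3) = -1/20*(-10)*(-3) = (½)*(-3) = -3/2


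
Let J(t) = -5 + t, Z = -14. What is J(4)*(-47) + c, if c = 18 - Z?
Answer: 79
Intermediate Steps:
c = 32 (c = 18 - 1*(-14) = 18 + 14 = 32)
J(4)*(-47) + c = (-5 + 4)*(-47) + 32 = -1*(-47) + 32 = 47 + 32 = 79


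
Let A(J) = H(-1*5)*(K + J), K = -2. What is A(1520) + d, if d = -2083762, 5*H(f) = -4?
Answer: -10424882/5 ≈ -2.0850e+6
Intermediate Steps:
H(f) = -⅘ (H(f) = (⅕)*(-4) = -⅘)
A(J) = 8/5 - 4*J/5 (A(J) = -4*(-2 + J)/5 = 8/5 - 4*J/5)
A(1520) + d = (8/5 - ⅘*1520) - 2083762 = (8/5 - 1216) - 2083762 = -6072/5 - 2083762 = -10424882/5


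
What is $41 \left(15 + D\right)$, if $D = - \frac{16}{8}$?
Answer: $533$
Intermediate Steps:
$D = -2$ ($D = \left(-16\right) \frac{1}{8} = -2$)
$41 \left(15 + D\right) = 41 \left(15 - 2\right) = 41 \cdot 13 = 533$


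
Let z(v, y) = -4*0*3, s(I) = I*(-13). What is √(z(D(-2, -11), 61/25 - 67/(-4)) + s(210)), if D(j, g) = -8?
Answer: I*√2730 ≈ 52.249*I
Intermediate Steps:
s(I) = -13*I
z(v, y) = 0 (z(v, y) = 0*3 = 0)
√(z(D(-2, -11), 61/25 - 67/(-4)) + s(210)) = √(0 - 13*210) = √(0 - 2730) = √(-2730) = I*√2730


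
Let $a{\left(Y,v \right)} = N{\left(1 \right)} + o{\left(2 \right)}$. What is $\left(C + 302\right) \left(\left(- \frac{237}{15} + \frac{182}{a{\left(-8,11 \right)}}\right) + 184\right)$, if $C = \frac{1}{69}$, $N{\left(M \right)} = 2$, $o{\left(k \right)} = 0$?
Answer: $\frac{9002448}{115} \approx 78282.0$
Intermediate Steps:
$a{\left(Y,v \right)} = 2$ ($a{\left(Y,v \right)} = 2 + 0 = 2$)
$C = \frac{1}{69} \approx 0.014493$
$\left(C + 302\right) \left(\left(- \frac{237}{15} + \frac{182}{a{\left(-8,11 \right)}}\right) + 184\right) = \left(\frac{1}{69} + 302\right) \left(\left(- \frac{237}{15} + \frac{182}{2}\right) + 184\right) = \frac{20839 \left(\left(\left(-237\right) \frac{1}{15} + 182 \cdot \frac{1}{2}\right) + 184\right)}{69} = \frac{20839 \left(\left(- \frac{79}{5} + 91\right) + 184\right)}{69} = \frac{20839 \left(\frac{376}{5} + 184\right)}{69} = \frac{20839}{69} \cdot \frac{1296}{5} = \frac{9002448}{115}$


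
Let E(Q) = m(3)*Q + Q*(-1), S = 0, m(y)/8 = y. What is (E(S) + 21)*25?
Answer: 525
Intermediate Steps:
m(y) = 8*y
E(Q) = 23*Q (E(Q) = (8*3)*Q + Q*(-1) = 24*Q - Q = 23*Q)
(E(S) + 21)*25 = (23*0 + 21)*25 = (0 + 21)*25 = 21*25 = 525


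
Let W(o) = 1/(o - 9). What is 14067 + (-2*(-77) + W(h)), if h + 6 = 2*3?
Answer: 127988/9 ≈ 14221.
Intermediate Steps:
h = 0 (h = -6 + 2*3 = -6 + 6 = 0)
W(o) = 1/(-9 + o)
14067 + (-2*(-77) + W(h)) = 14067 + (-2*(-77) + 1/(-9 + 0)) = 14067 + (154 + 1/(-9)) = 14067 + (154 - 1/9) = 14067 + 1385/9 = 127988/9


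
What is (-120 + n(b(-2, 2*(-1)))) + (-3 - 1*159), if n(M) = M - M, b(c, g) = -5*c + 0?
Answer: -282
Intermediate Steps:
b(c, g) = -5*c
n(M) = 0
(-120 + n(b(-2, 2*(-1)))) + (-3 - 1*159) = (-120 + 0) + (-3 - 1*159) = -120 + (-3 - 159) = -120 - 162 = -282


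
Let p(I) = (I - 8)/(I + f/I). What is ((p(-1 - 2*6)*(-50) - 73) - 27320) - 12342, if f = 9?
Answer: -3543240/89 ≈ -39812.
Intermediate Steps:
p(I) = (-8 + I)/(I + 9/I) (p(I) = (I - 8)/(I + 9/I) = (-8 + I)/(I + 9/I))
((p(-1 - 2*6)*(-50) - 73) - 27320) - 12342 = ((((-1 - 2*6)*(-8 + (-1 - 2*6))/(9 + (-1 - 2*6)²))*(-50) - 73) - 27320) - 12342 = ((((-1 - 12)*(-8 + (-1 - 12))/(9 + (-1 - 12)²))*(-50) - 73) - 27320) - 12342 = ((-13*(-8 - 13)/(9 + (-13)²)*(-50) - 73) - 27320) - 12342 = ((-13*(-21)/(9 + 169)*(-50) - 73) - 27320) - 12342 = ((-13*(-21)/178*(-50) - 73) - 27320) - 12342 = ((-13*1/178*(-21)*(-50) - 73) - 27320) - 12342 = (((273/178)*(-50) - 73) - 27320) - 12342 = ((-6825/89 - 73) - 27320) - 12342 = (-13322/89 - 27320) - 12342 = -2444802/89 - 12342 = -3543240/89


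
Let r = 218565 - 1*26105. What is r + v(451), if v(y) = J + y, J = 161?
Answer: 193072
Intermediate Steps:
v(y) = 161 + y
r = 192460 (r = 218565 - 26105 = 192460)
r + v(451) = 192460 + (161 + 451) = 192460 + 612 = 193072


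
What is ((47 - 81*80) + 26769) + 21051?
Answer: 41387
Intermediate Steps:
((47 - 81*80) + 26769) + 21051 = ((47 - 6480) + 26769) + 21051 = (-6433 + 26769) + 21051 = 20336 + 21051 = 41387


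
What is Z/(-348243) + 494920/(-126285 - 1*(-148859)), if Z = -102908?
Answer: 87337735376/3930618741 ≈ 22.220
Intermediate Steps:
Z/(-348243) + 494920/(-126285 - 1*(-148859)) = -102908/(-348243) + 494920/(-126285 - 1*(-148859)) = -102908*(-1/348243) + 494920/(-126285 + 148859) = 102908/348243 + 494920/22574 = 102908/348243 + 494920*(1/22574) = 102908/348243 + 247460/11287 = 87337735376/3930618741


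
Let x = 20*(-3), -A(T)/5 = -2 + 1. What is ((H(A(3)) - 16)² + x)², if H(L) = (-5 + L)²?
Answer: 38416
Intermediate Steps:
A(T) = 5 (A(T) = -5*(-2 + 1) = -5*(-1) = 5)
x = -60
((H(A(3)) - 16)² + x)² = (((-5 + 5)² - 16)² - 60)² = ((0² - 16)² - 60)² = ((0 - 16)² - 60)² = ((-16)² - 60)² = (256 - 60)² = 196² = 38416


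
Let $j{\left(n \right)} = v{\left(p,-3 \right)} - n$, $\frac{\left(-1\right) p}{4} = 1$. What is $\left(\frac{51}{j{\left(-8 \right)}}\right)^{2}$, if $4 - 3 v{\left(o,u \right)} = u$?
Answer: $\frac{23409}{961} \approx 24.359$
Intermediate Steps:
$p = -4$ ($p = \left(-4\right) 1 = -4$)
$v{\left(o,u \right)} = \frac{4}{3} - \frac{u}{3}$
$j{\left(n \right)} = \frac{7}{3} - n$ ($j{\left(n \right)} = \left(\frac{4}{3} - -1\right) - n = \left(\frac{4}{3} + 1\right) - n = \frac{7}{3} - n$)
$\left(\frac{51}{j{\left(-8 \right)}}\right)^{2} = \left(\frac{51}{\frac{7}{3} - -8}\right)^{2} = \left(\frac{51}{\frac{7}{3} + 8}\right)^{2} = \left(\frac{51}{\frac{31}{3}}\right)^{2} = \left(51 \cdot \frac{3}{31}\right)^{2} = \left(\frac{153}{31}\right)^{2} = \frac{23409}{961}$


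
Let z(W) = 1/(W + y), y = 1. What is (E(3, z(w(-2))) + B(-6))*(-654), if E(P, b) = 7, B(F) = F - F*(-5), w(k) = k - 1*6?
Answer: 18966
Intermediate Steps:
w(k) = -6 + k (w(k) = k - 6 = -6 + k)
B(F) = 6*F (B(F) = F - (-5)*F = F + 5*F = 6*F)
z(W) = 1/(1 + W) (z(W) = 1/(W + 1) = 1/(1 + W))
(E(3, z(w(-2))) + B(-6))*(-654) = (7 + 6*(-6))*(-654) = (7 - 36)*(-654) = -29*(-654) = 18966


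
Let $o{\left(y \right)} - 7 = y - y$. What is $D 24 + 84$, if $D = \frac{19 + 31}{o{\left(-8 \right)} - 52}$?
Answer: $\frac{172}{3} \approx 57.333$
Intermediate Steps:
$o{\left(y \right)} = 7$ ($o{\left(y \right)} = 7 + \left(y - y\right) = 7 + 0 = 7$)
$D = - \frac{10}{9}$ ($D = \frac{19 + 31}{7 - 52} = \frac{50}{-45} = 50 \left(- \frac{1}{45}\right) = - \frac{10}{9} \approx -1.1111$)
$D 24 + 84 = \left(- \frac{10}{9}\right) 24 + 84 = - \frac{80}{3} + 84 = \frac{172}{3}$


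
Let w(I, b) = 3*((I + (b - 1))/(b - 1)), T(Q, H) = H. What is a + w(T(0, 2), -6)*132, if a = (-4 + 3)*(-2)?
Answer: 1994/7 ≈ 284.86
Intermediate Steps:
w(I, b) = 3*(-1 + I + b)/(-1 + b) (w(I, b) = 3*((I + (-1 + b))/(-1 + b)) = 3*((-1 + I + b)/(-1 + b)) = 3*(-1 + I + b)/(-1 + b))
a = 2 (a = -1*(-2) = 2)
a + w(T(0, 2), -6)*132 = 2 + (3*(-1 + 2 - 6)/(-1 - 6))*132 = 2 + (3*(-5)/(-7))*132 = 2 + (3*(-⅐)*(-5))*132 = 2 + (15/7)*132 = 2 + 1980/7 = 1994/7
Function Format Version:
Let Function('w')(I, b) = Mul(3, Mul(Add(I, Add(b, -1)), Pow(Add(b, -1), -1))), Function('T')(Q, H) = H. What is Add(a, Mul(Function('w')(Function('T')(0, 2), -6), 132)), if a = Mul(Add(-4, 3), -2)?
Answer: Rational(1994, 7) ≈ 284.86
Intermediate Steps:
Function('w')(I, b) = Mul(3, Pow(Add(-1, b), -1), Add(-1, I, b)) (Function('w')(I, b) = Mul(3, Mul(Add(I, Add(-1, b)), Pow(Add(-1, b), -1))) = Mul(3, Mul(Add(-1, I, b), Pow(Add(-1, b), -1))) = Mul(3, Mul(Pow(Add(-1, b), -1), Add(-1, I, b))) = Mul(3, Pow(Add(-1, b), -1), Add(-1, I, b)))
a = 2 (a = Mul(-1, -2) = 2)
Add(a, Mul(Function('w')(Function('T')(0, 2), -6), 132)) = Add(2, Mul(Mul(3, Pow(Add(-1, -6), -1), Add(-1, 2, -6)), 132)) = Add(2, Mul(Mul(3, Pow(-7, -1), -5), 132)) = Add(2, Mul(Mul(3, Rational(-1, 7), -5), 132)) = Add(2, Mul(Rational(15, 7), 132)) = Add(2, Rational(1980, 7)) = Rational(1994, 7)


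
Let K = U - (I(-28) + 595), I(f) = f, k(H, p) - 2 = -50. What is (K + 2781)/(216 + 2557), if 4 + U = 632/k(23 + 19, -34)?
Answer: 13181/16638 ≈ 0.79222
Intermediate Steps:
k(H, p) = -48 (k(H, p) = 2 - 50 = -48)
U = -103/6 (U = -4 + 632/(-48) = -4 + 632*(-1/48) = -4 - 79/6 = -103/6 ≈ -17.167)
K = -3505/6 (K = -103/6 - (-28 + 595) = -103/6 - 1*567 = -103/6 - 567 = -3505/6 ≈ -584.17)
(K + 2781)/(216 + 2557) = (-3505/6 + 2781)/(216 + 2557) = (13181/6)/2773 = (13181/6)*(1/2773) = 13181/16638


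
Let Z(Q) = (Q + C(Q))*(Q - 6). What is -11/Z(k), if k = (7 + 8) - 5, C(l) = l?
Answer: -11/80 ≈ -0.13750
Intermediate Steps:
k = 10 (k = 15 - 5 = 10)
Z(Q) = 2*Q*(-6 + Q) (Z(Q) = (Q + Q)*(Q - 6) = (2*Q)*(-6 + Q) = 2*Q*(-6 + Q))
-11/Z(k) = -11*1/(20*(-6 + 10)) = -11/(2*10*4) = -11/80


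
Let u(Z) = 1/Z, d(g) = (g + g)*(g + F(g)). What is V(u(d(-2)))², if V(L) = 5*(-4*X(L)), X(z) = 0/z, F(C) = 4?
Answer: 0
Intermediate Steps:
X(z) = 0
d(g) = 2*g*(4 + g) (d(g) = (g + g)*(g + 4) = (2*g)*(4 + g) = 2*g*(4 + g))
V(L) = 0 (V(L) = 5*(-4*0) = 5*0 = 0)
V(u(d(-2)))² = 0² = 0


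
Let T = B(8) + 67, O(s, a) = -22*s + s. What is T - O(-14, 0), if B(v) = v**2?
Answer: -163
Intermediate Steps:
O(s, a) = -21*s
T = 131 (T = 8**2 + 67 = 64 + 67 = 131)
T - O(-14, 0) = 131 - (-21)*(-14) = 131 - 1*294 = 131 - 294 = -163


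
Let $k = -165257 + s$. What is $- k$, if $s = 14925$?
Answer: $150332$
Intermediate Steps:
$k = -150332$ ($k = -165257 + 14925 = -150332$)
$- k = \left(-1\right) \left(-150332\right) = 150332$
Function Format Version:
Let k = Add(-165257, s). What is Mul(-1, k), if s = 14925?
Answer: 150332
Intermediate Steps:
k = -150332 (k = Add(-165257, 14925) = -150332)
Mul(-1, k) = Mul(-1, -150332) = 150332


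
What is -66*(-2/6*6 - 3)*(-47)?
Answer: -15510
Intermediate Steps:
-66*(-2/6*6 - 3)*(-47) = -66*(-2*⅙*6 - 3)*(-47) = -66*(-⅓*6 - 3)*(-47) = -66*(-2 - 3)*(-47) = -66*(-5)*(-47) = 330*(-47) = -15510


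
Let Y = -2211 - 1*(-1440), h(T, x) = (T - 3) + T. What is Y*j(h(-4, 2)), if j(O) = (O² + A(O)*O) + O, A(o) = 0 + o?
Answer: -178101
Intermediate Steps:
h(T, x) = -3 + 2*T (h(T, x) = (-3 + T) + T = -3 + 2*T)
A(o) = o
Y = -771 (Y = -2211 + 1440 = -771)
j(O) = O + 2*O² (j(O) = (O² + O*O) + O = (O² + O²) + O = 2*O² + O = O + 2*O²)
Y*j(h(-4, 2)) = -771*(-3 + 2*(-4))*(1 + 2*(-3 + 2*(-4))) = -771*(-3 - 8)*(1 + 2*(-3 - 8)) = -(-8481)*(1 + 2*(-11)) = -(-8481)*(1 - 22) = -(-8481)*(-21) = -771*231 = -178101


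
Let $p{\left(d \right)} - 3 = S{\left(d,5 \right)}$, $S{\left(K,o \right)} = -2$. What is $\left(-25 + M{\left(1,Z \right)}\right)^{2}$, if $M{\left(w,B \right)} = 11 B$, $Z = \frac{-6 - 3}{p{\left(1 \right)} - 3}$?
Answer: $\frac{2401}{4} \approx 600.25$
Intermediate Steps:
$p{\left(d \right)} = 1$ ($p{\left(d \right)} = 3 - 2 = 1$)
$Z = \frac{9}{2}$ ($Z = \frac{-6 - 3}{1 - 3} = - \frac{9}{-2} = \left(-9\right) \left(- \frac{1}{2}\right) = \frac{9}{2} \approx 4.5$)
$\left(-25 + M{\left(1,Z \right)}\right)^{2} = \left(-25 + 11 \cdot \frac{9}{2}\right)^{2} = \left(-25 + \frac{99}{2}\right)^{2} = \left(\frac{49}{2}\right)^{2} = \frac{2401}{4}$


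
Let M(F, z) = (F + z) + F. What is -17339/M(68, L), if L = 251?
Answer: -17339/387 ≈ -44.804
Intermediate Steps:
M(F, z) = z + 2*F
-17339/M(68, L) = -17339/(251 + 2*68) = -17339/(251 + 136) = -17339/387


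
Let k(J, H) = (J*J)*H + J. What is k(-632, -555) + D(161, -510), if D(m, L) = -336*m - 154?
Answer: -221735202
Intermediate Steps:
k(J, H) = J + H*J² (k(J, H) = J²*H + J = H*J² + J = J + H*J²)
D(m, L) = -154 - 336*m
k(-632, -555) + D(161, -510) = -632*(1 - 555*(-632)) + (-154 - 336*161) = -632*(1 + 350760) + (-154 - 54096) = -632*350761 - 54250 = -221680952 - 54250 = -221735202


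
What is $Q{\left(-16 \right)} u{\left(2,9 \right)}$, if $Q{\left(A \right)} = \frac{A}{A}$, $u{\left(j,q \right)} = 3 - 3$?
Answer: $0$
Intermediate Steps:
$u{\left(j,q \right)} = 0$
$Q{\left(A \right)} = 1$
$Q{\left(-16 \right)} u{\left(2,9 \right)} = 1 \cdot 0 = 0$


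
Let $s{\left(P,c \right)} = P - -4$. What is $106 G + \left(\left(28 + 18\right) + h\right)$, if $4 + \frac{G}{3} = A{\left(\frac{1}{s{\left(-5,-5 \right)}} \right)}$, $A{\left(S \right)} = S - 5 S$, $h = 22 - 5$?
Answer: $63$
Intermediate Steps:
$h = 17$ ($h = 22 - 5 = 17$)
$s{\left(P,c \right)} = 4 + P$ ($s{\left(P,c \right)} = P + 4 = 4 + P$)
$A{\left(S \right)} = - 4 S$
$G = 0$ ($G = -12 + 3 \left(- \frac{4}{4 - 5}\right) = -12 + 3 \left(- \frac{4}{-1}\right) = -12 + 3 \left(\left(-4\right) \left(-1\right)\right) = -12 + 3 \cdot 4 = -12 + 12 = 0$)
$106 G + \left(\left(28 + 18\right) + h\right) = 106 \cdot 0 + \left(\left(28 + 18\right) + 17\right) = 0 + \left(46 + 17\right) = 0 + 63 = 63$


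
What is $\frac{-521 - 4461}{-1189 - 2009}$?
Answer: $\frac{2491}{1599} \approx 1.5578$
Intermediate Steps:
$\frac{-521 - 4461}{-1189 - 2009} = - \frac{4982}{-3198} = \left(-4982\right) \left(- \frac{1}{3198}\right) = \frac{2491}{1599}$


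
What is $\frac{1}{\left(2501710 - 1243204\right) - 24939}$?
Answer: $\frac{1}{1233567} \approx 8.1066 \cdot 10^{-7}$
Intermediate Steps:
$\frac{1}{\left(2501710 - 1243204\right) - 24939} = \frac{1}{1258506 - 24939} = \frac{1}{1233567}$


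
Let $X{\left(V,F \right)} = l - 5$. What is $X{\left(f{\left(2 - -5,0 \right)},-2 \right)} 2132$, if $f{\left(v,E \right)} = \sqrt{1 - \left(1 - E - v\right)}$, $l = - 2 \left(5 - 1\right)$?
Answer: $-27716$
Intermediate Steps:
$l = -8$ ($l = \left(-2\right) 4 = -8$)
$f{\left(v,E \right)} = \sqrt{E + v}$ ($f{\left(v,E \right)} = \sqrt{1 - \left(1 - E - v\right)} = \sqrt{1 + \left(-1 + E + v\right)} = \sqrt{E + v}$)
$X{\left(V,F \right)} = -13$ ($X{\left(V,F \right)} = -8 - 5 = -13$)
$X{\left(f{\left(2 - -5,0 \right)},-2 \right)} 2132 = \left(-13\right) 2132 = -27716$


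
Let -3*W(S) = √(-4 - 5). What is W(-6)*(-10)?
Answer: 10*I ≈ 10.0*I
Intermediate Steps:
W(S) = -I (W(S) = -√(-4 - 5)/3 = -I)
W(-6)*(-10) = -I*(-10) = 10*I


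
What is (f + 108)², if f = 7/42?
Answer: 421201/36 ≈ 11700.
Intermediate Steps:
f = ⅙ (f = 7*(1/42) = ⅙ ≈ 0.16667)
(f + 108)² = (⅙ + 108)² = (649/6)² = 421201/36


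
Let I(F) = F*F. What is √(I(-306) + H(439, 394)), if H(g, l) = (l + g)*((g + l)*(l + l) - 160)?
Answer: 6*√15187358 ≈ 23383.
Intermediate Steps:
I(F) = F²
H(g, l) = (-160 + 2*l*(g + l))*(g + l) (H(g, l) = (g + l)*((g + l)*(2*l) - 160) = (g + l)*(2*l*(g + l) - 160) = (g + l)*(-160 + 2*l*(g + l)) = (-160 + 2*l*(g + l))*(g + l))
√(I(-306) + H(439, 394)) = √((-306)² + (-160*439 - 160*394 + 2*394³ + 2*394*439² + 4*439*394²)) = √(93636 + (-70240 - 63040 + 2*61162984 + 2*394*192721 + 4*439*155236)) = √(93636 + (-70240 - 63040 + 122325968 + 151864148 + 272594416)) = √(93636 + 546651252) = √546744888 = 6*√15187358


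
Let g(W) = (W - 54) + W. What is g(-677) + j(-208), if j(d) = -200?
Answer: -1608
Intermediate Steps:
g(W) = -54 + 2*W (g(W) = (-54 + W) + W = -54 + 2*W)
g(-677) + j(-208) = (-54 + 2*(-677)) - 200 = (-54 - 1354) - 200 = -1408 - 200 = -1608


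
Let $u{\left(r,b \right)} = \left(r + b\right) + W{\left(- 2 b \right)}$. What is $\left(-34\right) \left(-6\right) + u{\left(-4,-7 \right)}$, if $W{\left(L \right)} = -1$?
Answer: $192$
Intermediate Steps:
$u{\left(r,b \right)} = -1 + b + r$ ($u{\left(r,b \right)} = \left(r + b\right) - 1 = \left(b + r\right) - 1 = -1 + b + r$)
$\left(-34\right) \left(-6\right) + u{\left(-4,-7 \right)} = \left(-34\right) \left(-6\right) - 12 = 204 - 12 = 192$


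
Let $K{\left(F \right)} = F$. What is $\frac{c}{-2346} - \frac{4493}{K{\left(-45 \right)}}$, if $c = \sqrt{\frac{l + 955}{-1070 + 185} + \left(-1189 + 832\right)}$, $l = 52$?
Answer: $\frac{4493}{45} - \frac{i \sqrt{70125630}}{1038105} \approx 99.844 - 0.0080667 i$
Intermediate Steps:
$c = \frac{2 i \sqrt{70125630}}{885}$ ($c = \sqrt{\frac{52 + 955}{-1070 + 185} + \left(-1189 + 832\right)} = \sqrt{\frac{1007}{-885} - 357} = \sqrt{1007 \left(- \frac{1}{885}\right) - 357} = \sqrt{- \frac{1007}{885} - 357} = \sqrt{- \frac{316952}{885}} = \frac{2 i \sqrt{70125630}}{885} \approx 18.925 i$)
$\frac{c}{-2346} - \frac{4493}{K{\left(-45 \right)}} = \frac{\frac{2}{885} i \sqrt{70125630}}{-2346} - \frac{4493}{-45} = \frac{2 i \sqrt{70125630}}{885} \left(- \frac{1}{2346}\right) - - \frac{4493}{45} = - \frac{i \sqrt{70125630}}{1038105} + \frac{4493}{45} = \frac{4493}{45} - \frac{i \sqrt{70125630}}{1038105}$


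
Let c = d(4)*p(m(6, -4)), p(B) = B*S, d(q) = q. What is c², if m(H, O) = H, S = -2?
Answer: 2304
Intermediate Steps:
p(B) = -2*B (p(B) = B*(-2) = -2*B)
c = -48 (c = 4*(-2*6) = 4*(-12) = -48)
c² = (-48)² = 2304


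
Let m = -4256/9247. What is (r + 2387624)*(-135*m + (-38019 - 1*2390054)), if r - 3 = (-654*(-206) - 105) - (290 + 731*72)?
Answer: -7920115607919372/1321 ≈ -5.9955e+12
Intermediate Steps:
m = -608/1321 (m = -4256*1/9247 = -608/1321 ≈ -0.46026)
r = 81700 (r = 3 + ((-654*(-206) - 105) - (290 + 731*72)) = 3 + ((134724 - 105) - (290 + 52632)) = 3 + (134619 - 1*52922) = 3 + (134619 - 52922) = 3 + 81697 = 81700)
(r + 2387624)*(-135*m + (-38019 - 1*2390054)) = (81700 + 2387624)*(-135*(-608/1321) + (-38019 - 1*2390054)) = 2469324*(82080/1321 + (-38019 - 2390054)) = 2469324*(82080/1321 - 2428073) = 2469324*(-3207402353/1321) = -7920115607919372/1321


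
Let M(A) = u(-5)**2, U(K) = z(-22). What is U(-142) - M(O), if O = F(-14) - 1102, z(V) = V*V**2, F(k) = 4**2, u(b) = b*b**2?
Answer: -26273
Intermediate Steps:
u(b) = b**3
F(k) = 16
z(V) = V**3
U(K) = -10648 (U(K) = (-22)**3 = -10648)
O = -1086 (O = 16 - 1102 = -1086)
M(A) = 15625 (M(A) = ((-5)**3)**2 = (-125)**2 = 15625)
U(-142) - M(O) = -10648 - 1*15625 = -10648 - 15625 = -26273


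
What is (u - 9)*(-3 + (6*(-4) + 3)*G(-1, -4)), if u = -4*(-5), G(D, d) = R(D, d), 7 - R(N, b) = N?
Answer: -1881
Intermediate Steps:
R(N, b) = 7 - N
G(D, d) = 7 - D
u = 20
(u - 9)*(-3 + (6*(-4) + 3)*G(-1, -4)) = (20 - 9)*(-3 + (6*(-4) + 3)*(7 - 1*(-1))) = 11*(-3 + (-24 + 3)*(7 + 1)) = 11*(-3 - 21*8) = 11*(-3 - 168) = 11*(-171) = -1881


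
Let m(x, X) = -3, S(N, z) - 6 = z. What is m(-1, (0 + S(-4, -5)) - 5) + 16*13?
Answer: 205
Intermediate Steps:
S(N, z) = 6 + z
m(-1, (0 + S(-4, -5)) - 5) + 16*13 = -3 + 16*13 = -3 + 208 = 205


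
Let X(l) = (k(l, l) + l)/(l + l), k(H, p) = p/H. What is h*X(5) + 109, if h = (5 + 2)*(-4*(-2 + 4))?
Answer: 377/5 ≈ 75.400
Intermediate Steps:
X(l) = (1 + l)/(2*l) (X(l) = (l/l + l)/(l + l) = (1 + l)/((2*l)) = (1 + l)*(1/(2*l)) = (1 + l)/(2*l))
h = -56 (h = 7*(-4*2) = 7*(-8) = -56)
h*X(5) + 109 = -28*(1 + 5)/5 + 109 = -28*6/5 + 109 = -56*3/5 + 109 = -168/5 + 109 = 377/5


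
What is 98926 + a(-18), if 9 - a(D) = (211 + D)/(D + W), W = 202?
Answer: 18203847/184 ≈ 98934.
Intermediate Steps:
a(D) = 9 - (211 + D)/(202 + D) (a(D) = 9 - (211 + D)/(D + 202) = 9 - (211 + D)/(202 + D))
98926 + a(-18) = 98926 + (1607 + 8*(-18))/(202 - 18) = 98926 + (1607 - 144)/184 = 98926 + (1/184)*1463 = 98926 + 1463/184 = 18203847/184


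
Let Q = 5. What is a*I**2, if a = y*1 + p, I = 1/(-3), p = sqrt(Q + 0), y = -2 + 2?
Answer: sqrt(5)/9 ≈ 0.24845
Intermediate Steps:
y = 0
p = sqrt(5) (p = sqrt(5 + 0) = sqrt(5) ≈ 2.2361)
I = -1/3 ≈ -0.33333
a = sqrt(5) (a = 0*1 + sqrt(5) = 0 + sqrt(5) = sqrt(5) ≈ 2.2361)
a*I**2 = sqrt(5)*(-1/3)**2 = sqrt(5)*(1/9) = sqrt(5)/9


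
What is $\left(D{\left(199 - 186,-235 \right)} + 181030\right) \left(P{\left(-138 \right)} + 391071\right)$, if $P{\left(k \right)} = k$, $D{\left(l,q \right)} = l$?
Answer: $70775683119$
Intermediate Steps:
$\left(D{\left(199 - 186,-235 \right)} + 181030\right) \left(P{\left(-138 \right)} + 391071\right) = \left(\left(199 - 186\right) + 181030\right) \left(-138 + 391071\right) = \left(\left(199 - 186\right) + 181030\right) 390933 = \left(13 + 181030\right) 390933 = 181043 \cdot 390933 = 70775683119$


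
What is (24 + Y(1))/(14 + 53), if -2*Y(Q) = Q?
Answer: 47/134 ≈ 0.35075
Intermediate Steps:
Y(Q) = -Q/2
(24 + Y(1))/(14 + 53) = (24 - ½*1)/(14 + 53) = (24 - ½)/67 = (1/67)*(47/2) = 47/134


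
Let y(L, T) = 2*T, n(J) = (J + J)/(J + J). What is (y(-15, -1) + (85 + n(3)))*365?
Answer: 30660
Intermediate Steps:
n(J) = 1 (n(J) = (2*J)/((2*J)) = (2*J)*(1/(2*J)) = 1)
(y(-15, -1) + (85 + n(3)))*365 = (2*(-1) + (85 + 1))*365 = (-2 + 86)*365 = 84*365 = 30660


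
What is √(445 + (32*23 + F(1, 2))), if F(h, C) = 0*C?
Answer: √1181 ≈ 34.366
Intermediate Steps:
F(h, C) = 0
√(445 + (32*23 + F(1, 2))) = √(445 + (32*23 + 0)) = √(445 + (736 + 0)) = √(445 + 736) = √1181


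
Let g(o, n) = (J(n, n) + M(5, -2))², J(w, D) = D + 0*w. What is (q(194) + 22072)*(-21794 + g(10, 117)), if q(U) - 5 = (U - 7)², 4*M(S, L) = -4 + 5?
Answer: -3672136589/8 ≈ -4.5902e+8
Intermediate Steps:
J(w, D) = D (J(w, D) = D + 0 = D)
M(S, L) = ¼ (M(S, L) = (-4 + 5)/4 = (¼)*1 = ¼)
q(U) = 5 + (-7 + U)² (q(U) = 5 + (U - 7)² = 5 + (-7 + U)²)
g(o, n) = (¼ + n)² (g(o, n) = (n + ¼)² = (¼ + n)²)
(q(194) + 22072)*(-21794 + g(10, 117)) = ((5 + (-7 + 194)²) + 22072)*(-21794 + (1 + 4*117)²/16) = ((5 + 187²) + 22072)*(-21794 + (1 + 468)²/16) = ((5 + 34969) + 22072)*(-21794 + (1/16)*469²) = (34974 + 22072)*(-21794 + (1/16)*219961) = 57046*(-21794 + 219961/16) = 57046*(-128743/16) = -3672136589/8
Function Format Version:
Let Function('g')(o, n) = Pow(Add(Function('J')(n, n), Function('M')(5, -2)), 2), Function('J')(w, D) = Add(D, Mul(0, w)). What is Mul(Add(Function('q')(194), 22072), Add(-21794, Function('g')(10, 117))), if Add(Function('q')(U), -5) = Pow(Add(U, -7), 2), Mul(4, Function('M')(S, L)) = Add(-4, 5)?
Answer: Rational(-3672136589, 8) ≈ -4.5902e+8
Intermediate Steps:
Function('J')(w, D) = D (Function('J')(w, D) = Add(D, 0) = D)
Function('M')(S, L) = Rational(1, 4) (Function('M')(S, L) = Mul(Rational(1, 4), Add(-4, 5)) = Mul(Rational(1, 4), 1) = Rational(1, 4))
Function('q')(U) = Add(5, Pow(Add(-7, U), 2)) (Function('q')(U) = Add(5, Pow(Add(U, -7), 2)) = Add(5, Pow(Add(-7, U), 2)))
Function('g')(o, n) = Pow(Add(Rational(1, 4), n), 2) (Function('g')(o, n) = Pow(Add(n, Rational(1, 4)), 2) = Pow(Add(Rational(1, 4), n), 2))
Mul(Add(Function('q')(194), 22072), Add(-21794, Function('g')(10, 117))) = Mul(Add(Add(5, Pow(Add(-7, 194), 2)), 22072), Add(-21794, Mul(Rational(1, 16), Pow(Add(1, Mul(4, 117)), 2)))) = Mul(Add(Add(5, Pow(187, 2)), 22072), Add(-21794, Mul(Rational(1, 16), Pow(Add(1, 468), 2)))) = Mul(Add(Add(5, 34969), 22072), Add(-21794, Mul(Rational(1, 16), Pow(469, 2)))) = Mul(Add(34974, 22072), Add(-21794, Mul(Rational(1, 16), 219961))) = Mul(57046, Add(-21794, Rational(219961, 16))) = Mul(57046, Rational(-128743, 16)) = Rational(-3672136589, 8)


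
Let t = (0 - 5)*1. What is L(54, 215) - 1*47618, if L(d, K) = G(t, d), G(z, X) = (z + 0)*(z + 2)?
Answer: -47603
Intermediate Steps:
t = -5 (t = -5*1 = -5)
G(z, X) = z*(2 + z)
L(d, K) = 15 (L(d, K) = -5*(2 - 5) = -5*(-3) = 15)
L(54, 215) - 1*47618 = 15 - 1*47618 = 15 - 47618 = -47603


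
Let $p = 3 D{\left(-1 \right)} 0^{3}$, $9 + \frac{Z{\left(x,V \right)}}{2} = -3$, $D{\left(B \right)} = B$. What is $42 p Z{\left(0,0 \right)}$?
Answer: $0$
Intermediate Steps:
$Z{\left(x,V \right)} = -24$ ($Z{\left(x,V \right)} = -18 + 2 \left(-3\right) = -18 - 6 = -24$)
$p = 0$ ($p = 3 \left(-1\right) 0^{3} = \left(-3\right) 0 = 0$)
$42 p Z{\left(0,0 \right)} = 42 \cdot 0 \left(-24\right) = 0 \left(-24\right) = 0$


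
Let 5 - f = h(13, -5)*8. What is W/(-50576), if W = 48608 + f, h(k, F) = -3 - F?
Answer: -48597/50576 ≈ -0.96087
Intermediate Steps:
f = -11 (f = 5 - (-3 - 1*(-5))*8 = 5 - (-3 + 5)*8 = 5 - 2*8 = 5 - 1*16 = 5 - 16 = -11)
W = 48597 (W = 48608 - 11 = 48597)
W/(-50576) = 48597/(-50576) = 48597*(-1/50576) = -48597/50576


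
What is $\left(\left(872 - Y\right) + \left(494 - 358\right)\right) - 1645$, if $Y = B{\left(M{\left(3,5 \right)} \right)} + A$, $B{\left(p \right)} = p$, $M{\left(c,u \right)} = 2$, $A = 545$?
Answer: $-1184$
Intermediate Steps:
$Y = 547$ ($Y = 2 + 545 = 547$)
$\left(\left(872 - Y\right) + \left(494 - 358\right)\right) - 1645 = \left(\left(872 - 547\right) + \left(494 - 358\right)\right) - 1645 = \left(325 + 136\right) - 1645 = 461 - 1645 = -1184$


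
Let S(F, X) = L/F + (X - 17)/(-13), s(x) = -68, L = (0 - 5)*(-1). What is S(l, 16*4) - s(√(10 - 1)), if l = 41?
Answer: 34382/533 ≈ 64.507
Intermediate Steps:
L = 5 (L = -5*(-1) = 5)
S(F, X) = 17/13 + 5/F - X/13 (S(F, X) = 5/F + (X - 17)/(-13) = 5/F + (-17 + X)*(-1/13) = 5/F + (17/13 - X/13) = 17/13 + 5/F - X/13)
S(l, 16*4) - s(√(10 - 1)) = (1/13)*(65 - 1*41*(-17 + 16*4))/41 - 1*(-68) = (1/13)*(1/41)*(65 - 1*41*(-17 + 64)) + 68 = (1/13)*(1/41)*(65 - 1*41*47) + 68 = (1/13)*(1/41)*(65 - 1927) + 68 = (1/13)*(1/41)*(-1862) + 68 = -1862/533 + 68 = 34382/533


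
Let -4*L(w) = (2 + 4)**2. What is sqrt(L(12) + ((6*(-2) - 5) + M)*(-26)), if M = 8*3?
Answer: I*sqrt(191) ≈ 13.82*I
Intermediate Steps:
M = 24
L(w) = -9 (L(w) = -(2 + 4)**2/4 = -1/4*6**2 = -1/4*36 = -9)
sqrt(L(12) + ((6*(-2) - 5) + M)*(-26)) = sqrt(-9 + ((6*(-2) - 5) + 24)*(-26)) = sqrt(-9 + ((-12 - 5) + 24)*(-26)) = sqrt(-9 + (-17 + 24)*(-26)) = sqrt(-9 + 7*(-26)) = sqrt(-9 - 182) = sqrt(-191) = I*sqrt(191)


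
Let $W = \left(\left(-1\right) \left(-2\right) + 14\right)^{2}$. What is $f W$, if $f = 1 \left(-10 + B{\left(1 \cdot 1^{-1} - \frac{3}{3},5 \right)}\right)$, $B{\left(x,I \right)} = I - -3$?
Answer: $-512$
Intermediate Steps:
$B{\left(x,I \right)} = 3 + I$ ($B{\left(x,I \right)} = I + 3 = 3 + I$)
$W = 256$ ($W = \left(2 + 14\right)^{2} = 16^{2} = 256$)
$f = -2$ ($f = 1 \left(-10 + \left(3 + 5\right)\right) = 1 \left(-10 + 8\right) = 1 \left(-2\right) = -2$)
$f W = \left(-2\right) 256 = -512$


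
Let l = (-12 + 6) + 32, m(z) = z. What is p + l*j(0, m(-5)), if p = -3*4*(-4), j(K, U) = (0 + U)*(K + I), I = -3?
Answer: 438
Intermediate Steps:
j(K, U) = U*(-3 + K) (j(K, U) = (0 + U)*(K - 3) = U*(-3 + K))
l = 26 (l = -6 + 32 = 26)
p = 48 (p = -12*(-4) = 48)
p + l*j(0, m(-5)) = 48 + 26*(-5*(-3 + 0)) = 48 + 26*(-5*(-3)) = 48 + 26*15 = 48 + 390 = 438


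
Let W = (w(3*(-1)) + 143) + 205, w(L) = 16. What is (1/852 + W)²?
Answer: 96179996641/725904 ≈ 1.3250e+5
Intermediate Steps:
W = 364 (W = (16 + 143) + 205 = 159 + 205 = 364)
(1/852 + W)² = (1/852 + 364)² = (310129/852)² = 96179996641/725904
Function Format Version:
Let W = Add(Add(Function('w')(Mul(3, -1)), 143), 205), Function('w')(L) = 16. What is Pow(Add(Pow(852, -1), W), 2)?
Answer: Rational(96179996641, 725904) ≈ 1.3250e+5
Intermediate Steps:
W = 364 (W = Add(Add(16, 143), 205) = Add(159, 205) = 364)
Pow(Add(Pow(852, -1), W), 2) = Pow(Add(Pow(852, -1), 364), 2) = Pow(Add(Rational(1, 852), 364), 2) = Pow(Rational(310129, 852), 2) = Rational(96179996641, 725904)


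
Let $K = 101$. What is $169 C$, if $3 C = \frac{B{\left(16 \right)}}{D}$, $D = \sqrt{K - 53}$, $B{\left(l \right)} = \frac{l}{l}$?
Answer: $\frac{169 \sqrt{3}}{36} \approx 8.131$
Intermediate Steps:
$B{\left(l \right)} = 1$
$D = 4 \sqrt{3}$ ($D = \sqrt{101 - 53} = \sqrt{48} = 4 \sqrt{3} \approx 6.9282$)
$C = \frac{\sqrt{3}}{36}$ ($C = \frac{1 \frac{1}{4 \sqrt{3}}}{3} = \frac{1 \frac{\sqrt{3}}{12}}{3} = \frac{\frac{1}{12} \sqrt{3}}{3} = \frac{\sqrt{3}}{36} \approx 0.048113$)
$169 C = 169 \frac{\sqrt{3}}{36} = \frac{169 \sqrt{3}}{36}$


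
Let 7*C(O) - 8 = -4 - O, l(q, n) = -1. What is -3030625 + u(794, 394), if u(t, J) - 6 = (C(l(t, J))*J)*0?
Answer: -3030619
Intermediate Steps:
C(O) = 4/7 - O/7 (C(O) = 8/7 + (-4 - O)/7 = 8/7 + (-4/7 - O/7) = 4/7 - O/7)
u(t, J) = 6 (u(t, J) = 6 + ((4/7 - ⅐*(-1))*J)*0 = 6 + ((4/7 + ⅐)*J)*0 = 6 + (5*J/7)*0 = 6 + 0 = 6)
-3030625 + u(794, 394) = -3030625 + 6 = -3030619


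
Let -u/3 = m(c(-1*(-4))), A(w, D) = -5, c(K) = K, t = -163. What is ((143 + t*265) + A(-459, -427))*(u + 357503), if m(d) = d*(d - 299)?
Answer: -15545428451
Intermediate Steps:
m(d) = d*(-299 + d)
u = 3540 (u = -3*(-1*(-4))*(-299 - 1*(-4)) = -12*(-299 + 4) = -12*(-295) = -3*(-1180) = 3540)
((143 + t*265) + A(-459, -427))*(u + 357503) = ((143 - 163*265) - 5)*(3540 + 357503) = ((143 - 43195) - 5)*361043 = (-43052 - 5)*361043 = -43057*361043 = -15545428451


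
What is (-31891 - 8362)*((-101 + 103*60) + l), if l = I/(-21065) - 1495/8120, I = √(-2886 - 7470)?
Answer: -397377495241/1624 + 80506*I*√2589/21065 ≈ -2.4469e+8 + 194.46*I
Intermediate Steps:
I = 2*I*√2589 (I = √(-10356) = 2*I*√2589 ≈ 101.76*I)
l = -299/1624 - 2*I*√2589/21065 (l = (2*I*√2589)/(-21065) - 1495/8120 = (2*I*√2589)*(-1/21065) - 1495*1/8120 = -2*I*√2589/21065 - 299/1624 = -299/1624 - 2*I*√2589/21065 ≈ -0.18411 - 0.004831*I)
(-31891 - 8362)*((-101 + 103*60) + l) = (-31891 - 8362)*((-101 + 103*60) + (-299/1624 - 2*I*√2589/21065)) = -40253*((-101 + 6180) + (-299/1624 - 2*I*√2589/21065)) = -40253*(6079 + (-299/1624 - 2*I*√2589/21065)) = -40253*(9871997/1624 - 2*I*√2589/21065) = -397377495241/1624 + 80506*I*√2589/21065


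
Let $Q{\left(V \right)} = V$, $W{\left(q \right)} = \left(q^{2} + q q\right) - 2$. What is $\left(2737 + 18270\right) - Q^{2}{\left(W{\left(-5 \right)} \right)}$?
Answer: $18703$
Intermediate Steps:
$W{\left(q \right)} = -2 + 2 q^{2}$ ($W{\left(q \right)} = \left(q^{2} + q^{2}\right) - 2 = 2 q^{2} - 2 = -2 + 2 q^{2}$)
$\left(2737 + 18270\right) - Q^{2}{\left(W{\left(-5 \right)} \right)} = \left(2737 + 18270\right) - \left(-2 + 2 \left(-5\right)^{2}\right)^{2} = 21007 - \left(-2 + 2 \cdot 25\right)^{2} = 21007 - \left(-2 + 50\right)^{2} = 21007 - 48^{2} = 21007 - 2304 = 18703$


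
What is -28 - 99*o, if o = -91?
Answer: 8981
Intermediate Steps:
-28 - 99*o = -28 - 99*(-91) = -28 + 9009 = 8981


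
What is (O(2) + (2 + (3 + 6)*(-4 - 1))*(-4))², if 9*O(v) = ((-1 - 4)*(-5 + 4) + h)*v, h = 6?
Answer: 2464900/81 ≈ 30431.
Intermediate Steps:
O(v) = 11*v/9 (O(v) = (((-1 - 4)*(-5 + 4) + 6)*v)/9 = ((-5*(-1) + 6)*v)/9 = ((5 + 6)*v)/9 = (11*v)/9 = 11*v/9)
(O(2) + (2 + (3 + 6)*(-4 - 1))*(-4))² = ((11/9)*2 + (2 + (3 + 6)*(-4 - 1))*(-4))² = (22/9 + (2 + 9*(-5))*(-4))² = (22/9 + (2 - 45)*(-4))² = (22/9 - 43*(-4))² = (22/9 + 172)² = (1570/9)² = 2464900/81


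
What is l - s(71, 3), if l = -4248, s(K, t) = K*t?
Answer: -4461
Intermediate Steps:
l - s(71, 3) = -4248 - 71*3 = -4248 - 1*213 = -4248 - 213 = -4461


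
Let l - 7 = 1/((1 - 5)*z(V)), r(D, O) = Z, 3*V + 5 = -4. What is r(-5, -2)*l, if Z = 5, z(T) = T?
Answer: 425/12 ≈ 35.417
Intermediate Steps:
V = -3 (V = -5/3 + (1/3)*(-4) = -5/3 - 4/3 = -3)
r(D, O) = 5
l = 85/12 (l = 7 + 1/((1 - 5)*(-3)) = 7 + 1/(-4*(-3)) = 7 + 1/12 = 85/12 ≈ 7.0833)
r(-5, -2)*l = 5*(85/12) = 425/12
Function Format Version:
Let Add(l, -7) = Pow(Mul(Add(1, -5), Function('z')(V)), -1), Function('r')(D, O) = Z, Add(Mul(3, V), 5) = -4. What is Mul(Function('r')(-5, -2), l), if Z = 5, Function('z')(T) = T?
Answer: Rational(425, 12) ≈ 35.417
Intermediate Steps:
V = -3 (V = Add(Rational(-5, 3), Mul(Rational(1, 3), -4)) = Add(Rational(-5, 3), Rational(-4, 3)) = -3)
Function('r')(D, O) = 5
l = Rational(85, 12) (l = Add(7, Pow(Mul(Add(1, -5), -3), -1)) = Add(7, Pow(Mul(-4, -3), -1)) = Add(7, Pow(12, -1)) = Add(7, Rational(1, 12)) = Rational(85, 12) ≈ 7.0833)
Mul(Function('r')(-5, -2), l) = Mul(5, Rational(85, 12)) = Rational(425, 12)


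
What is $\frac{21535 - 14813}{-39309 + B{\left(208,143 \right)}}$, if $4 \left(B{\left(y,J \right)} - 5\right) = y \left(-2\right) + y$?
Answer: $- \frac{3361}{19678} \approx -0.1708$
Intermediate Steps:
$B{\left(y,J \right)} = 5 - \frac{y}{4}$ ($B{\left(y,J \right)} = 5 + \frac{y \left(-2\right) + y}{4} = 5 + \frac{- 2 y + y}{4} = 5 + \frac{\left(-1\right) y}{4} = 5 - \frac{y}{4}$)
$\frac{21535 - 14813}{-39309 + B{\left(208,143 \right)}} = \frac{21535 - 14813}{-39309 + \left(5 - 52\right)} = \frac{6722}{-39309 + \left(5 - 52\right)} = \frac{6722}{-39309 - 47} = \frac{6722}{-39356} = 6722 \left(- \frac{1}{39356}\right) = - \frac{3361}{19678}$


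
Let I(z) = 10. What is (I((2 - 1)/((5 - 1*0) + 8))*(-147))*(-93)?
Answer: 136710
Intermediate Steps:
(I((2 - 1)/((5 - 1*0) + 8))*(-147))*(-93) = (10*(-147))*(-93) = -1470*(-93) = 136710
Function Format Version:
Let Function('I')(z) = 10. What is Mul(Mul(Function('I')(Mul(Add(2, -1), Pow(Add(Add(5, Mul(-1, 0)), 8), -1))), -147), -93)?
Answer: 136710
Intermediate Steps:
Mul(Mul(Function('I')(Mul(Add(2, -1), Pow(Add(Add(5, Mul(-1, 0)), 8), -1))), -147), -93) = Mul(Mul(10, -147), -93) = Mul(-1470, -93) = 136710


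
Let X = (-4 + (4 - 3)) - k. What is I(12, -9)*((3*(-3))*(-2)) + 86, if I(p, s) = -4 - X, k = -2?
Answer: 32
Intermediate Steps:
X = -1 (X = (-4 + (4 - 3)) - 1*(-2) = (-4 + 1) + 2 = -3 + 2 = -1)
I(p, s) = -3 (I(p, s) = -4 - 1*(-1) = -4 + 1 = -3)
I(12, -9)*((3*(-3))*(-2)) + 86 = -3*3*(-3)*(-2) + 86 = -(-27)*(-2) + 86 = -3*18 + 86 = -54 + 86 = 32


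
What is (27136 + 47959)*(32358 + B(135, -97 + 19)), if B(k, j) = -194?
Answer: 2415355580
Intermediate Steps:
(27136 + 47959)*(32358 + B(135, -97 + 19)) = (27136 + 47959)*(32358 - 194) = 75095*32164 = 2415355580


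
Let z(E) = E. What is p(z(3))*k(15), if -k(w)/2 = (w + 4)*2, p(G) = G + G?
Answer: -456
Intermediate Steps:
p(G) = 2*G
k(w) = -16 - 4*w (k(w) = -2*(w + 4)*2 = -2*(4 + w)*2 = -2*(8 + 2*w) = -16 - 4*w)
p(z(3))*k(15) = (2*3)*(-16 - 4*15) = 6*(-16 - 60) = 6*(-76) = -456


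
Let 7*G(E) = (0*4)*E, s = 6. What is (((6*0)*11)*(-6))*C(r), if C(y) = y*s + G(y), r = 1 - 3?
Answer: 0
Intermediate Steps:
r = -2
G(E) = 0 (G(E) = ((0*4)*E)/7 = (0*E)/7 = (⅐)*0 = 0)
C(y) = 6*y (C(y) = y*6 + 0 = 6*y + 0 = 6*y)
(((6*0)*11)*(-6))*C(r) = (((6*0)*11)*(-6))*(6*(-2)) = ((0*11)*(-6))*(-12) = (0*(-6))*(-12) = 0*(-12) = 0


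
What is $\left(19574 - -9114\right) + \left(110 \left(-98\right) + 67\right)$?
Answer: $17975$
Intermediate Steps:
$\left(19574 - -9114\right) + \left(110 \left(-98\right) + 67\right) = \left(19574 + 9114\right) + \left(-10780 + 67\right) = 28688 - 10713 = 17975$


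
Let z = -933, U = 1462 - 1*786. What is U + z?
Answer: -257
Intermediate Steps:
U = 676 (U = 1462 - 786 = 676)
U + z = 676 - 933 = -257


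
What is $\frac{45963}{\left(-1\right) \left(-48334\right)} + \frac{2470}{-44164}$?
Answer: $\frac{238815619}{266827847} \approx 0.89502$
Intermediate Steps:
$\frac{45963}{\left(-1\right) \left(-48334\right)} + \frac{2470}{-44164} = \frac{45963}{48334} + 2470 \left(- \frac{1}{44164}\right) = 45963 \cdot \frac{1}{48334} - \frac{1235}{22082} = \frac{45963}{48334} - \frac{1235}{22082} = \frac{238815619}{266827847}$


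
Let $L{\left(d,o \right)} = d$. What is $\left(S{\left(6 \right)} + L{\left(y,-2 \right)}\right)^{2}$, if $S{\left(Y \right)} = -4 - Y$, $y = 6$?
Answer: $16$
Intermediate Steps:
$\left(S{\left(6 \right)} + L{\left(y,-2 \right)}\right)^{2} = \left(\left(-4 - 6\right) + 6\right)^{2} = \left(-10 + 6\right)^{2} = \left(-4\right)^{2} = 16$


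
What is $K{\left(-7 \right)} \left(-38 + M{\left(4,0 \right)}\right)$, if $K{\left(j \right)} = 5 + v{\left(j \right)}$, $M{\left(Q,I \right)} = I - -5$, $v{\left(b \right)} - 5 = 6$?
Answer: $-528$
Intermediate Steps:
$v{\left(b \right)} = 11$ ($v{\left(b \right)} = 5 + 6 = 11$)
$M{\left(Q,I \right)} = 5 + I$ ($M{\left(Q,I \right)} = I + 5 = 5 + I$)
$K{\left(j \right)} = 16$ ($K{\left(j \right)} = 5 + 11 = 16$)
$K{\left(-7 \right)} \left(-38 + M{\left(4,0 \right)}\right) = 16 \left(-38 + \left(5 + 0\right)\right) = 16 \left(-38 + 5\right) = 16 \left(-33\right) = -528$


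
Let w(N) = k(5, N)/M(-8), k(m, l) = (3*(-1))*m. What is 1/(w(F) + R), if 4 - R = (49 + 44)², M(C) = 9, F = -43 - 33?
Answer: -3/25940 ≈ -0.00011565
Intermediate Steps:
k(m, l) = -3*m
F = -76
R = -8645 (R = 4 - (49 + 44)² = 4 - 1*93² = 4 - 1*8649 = 4 - 8649 = -8645)
w(N) = -5/3 (w(N) = -3*5/9 = -15*⅑ = -5/3)
1/(w(F) + R) = 1/(-5/3 - 8645) = 1/(-25940/3) = -3/25940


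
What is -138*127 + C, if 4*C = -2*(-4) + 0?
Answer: -17524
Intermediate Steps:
C = 2 (C = (-2*(-4) + 0)/4 = (8 + 0)/4 = (¼)*8 = 2)
-138*127 + C = -138*127 + 2 = -17526 + 2 = -17524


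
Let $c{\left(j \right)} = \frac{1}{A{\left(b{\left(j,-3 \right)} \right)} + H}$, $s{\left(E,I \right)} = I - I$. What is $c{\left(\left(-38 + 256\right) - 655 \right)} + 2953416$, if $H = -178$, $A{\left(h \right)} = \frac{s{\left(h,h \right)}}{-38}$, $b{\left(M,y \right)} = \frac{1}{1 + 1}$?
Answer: $\frac{525708047}{178} \approx 2.9534 \cdot 10^{6}$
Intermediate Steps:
$b{\left(M,y \right)} = \frac{1}{2}$
$s{\left(E,I \right)} = 0$
$A{\left(h \right)} = 0$ ($A{\left(h \right)} = \frac{0}{-38} = 0 \left(- \frac{1}{38}\right) = 0$)
$c{\left(j \right)} = - \frac{1}{178}$ ($c{\left(j \right)} = \frac{1}{0 - 178} = \frac{1}{-178} = - \frac{1}{178}$)
$c{\left(\left(-38 + 256\right) - 655 \right)} + 2953416 = - \frac{1}{178} + 2953416 = \frac{525708047}{178}$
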